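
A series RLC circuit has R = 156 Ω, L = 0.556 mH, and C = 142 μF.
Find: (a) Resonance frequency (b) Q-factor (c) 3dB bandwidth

Step 1 — Resonance: ω₀ = 1/√(LC) = 1/√(0.000556·0.000142) = 3559 rad/s.
Step 2 — f₀ = ω₀/(2π) = 566.4 Hz.
Step 3 — Series Q: Q = ω₀L/R = 3559·0.000556/156 = 0.01268.
Step 4 — Bandwidth: Δω = ω₀/Q = 2.806e+05 rad/s; BW = Δω/(2π) = 4.465e+04 Hz.

(a) f₀ = 566.4 Hz  (b) Q = 0.01268  (c) BW = 4.465e+04 Hz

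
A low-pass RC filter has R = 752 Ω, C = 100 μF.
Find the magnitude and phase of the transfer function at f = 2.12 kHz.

Step 1 — Angular frequency: ω = 2π·2120 = 1.332e+04 rad/s.
Step 2 — Transfer function: H(jω) = 1/(1 + jωRC).
Step 3 — Denominator: 1 + jωRC = 1 + j·1.332e+04·752·0.0001 = 1 + j1002.
Step 4 — H = 9.966e-07 - j0.0009983.
Step 5 — Magnitude: |H| = 0.0009983 (-60.0 dB); phase: φ = -89.9°.

|H| = 0.0009983 (-60.0 dB), φ = -89.9°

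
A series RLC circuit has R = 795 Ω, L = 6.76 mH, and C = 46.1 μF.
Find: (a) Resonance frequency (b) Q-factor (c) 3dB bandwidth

Step 1 — Resonance: ω₀ = 1/√(LC) = 1/√(0.00676·4.61e-05) = 1791 rad/s.
Step 2 — f₀ = ω₀/(2π) = 285.1 Hz.
Step 3 — Series Q: Q = ω₀L/R = 1791·0.00676/795 = 0.01523.
Step 4 — Bandwidth: Δω = ω₀/Q = 1.176e+05 rad/s; BW = Δω/(2π) = 1.872e+04 Hz.

(a) f₀ = 285.1 Hz  (b) Q = 0.01523  (c) BW = 1.872e+04 Hz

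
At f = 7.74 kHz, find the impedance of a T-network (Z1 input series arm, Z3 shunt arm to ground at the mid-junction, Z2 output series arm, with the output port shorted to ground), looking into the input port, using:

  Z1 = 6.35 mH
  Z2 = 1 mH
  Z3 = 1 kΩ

Step 1 — Angular frequency: ω = 2π·f = 2π·7740 = 4.863e+04 rad/s.
Step 2 — Component impedances:
  Z1: Z = jωL = j·4.863e+04·0.00635 = 0 + j308.8 Ω
  Z2: Z = jωL = j·4.863e+04·0.001 = 0 + j48.63 Ω
  Z3: Z = R = 1000 Ω
Step 3 — With the output port shorted to ground, the output series arm Z2 runs from the junction to ground; the shunt arm Z3 also runs from the junction to ground. They appear in parallel: Z3 || Z2 = 2.359 + j48.52 Ω.
Step 4 — Series with input arm Z1: Z_in = Z1 + (Z3 || Z2) = 2.359 + j357.3 Ω = 357.3∠89.6° Ω.

Z = 2.359 + j357.3 Ω = 357.3∠89.6° Ω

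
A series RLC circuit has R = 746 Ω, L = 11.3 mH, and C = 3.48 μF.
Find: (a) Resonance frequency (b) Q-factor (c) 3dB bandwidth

Step 1 — Resonance: ω₀ = 1/√(LC) = 1/√(0.0113·3.48e-06) = 5043 rad/s.
Step 2 — f₀ = ω₀/(2π) = 802.6 Hz.
Step 3 — Series Q: Q = ω₀L/R = 5043·0.0113/746 = 0.07639.
Step 4 — Bandwidth: Δω = ω₀/Q = 6.602e+04 rad/s; BW = Δω/(2π) = 1.051e+04 Hz.

(a) f₀ = 802.6 Hz  (b) Q = 0.07639  (c) BW = 1.051e+04 Hz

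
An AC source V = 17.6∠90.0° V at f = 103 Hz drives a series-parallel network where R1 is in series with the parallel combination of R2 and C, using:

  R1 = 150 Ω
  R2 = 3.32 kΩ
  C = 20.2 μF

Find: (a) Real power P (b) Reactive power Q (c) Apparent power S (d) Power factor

Step 1 — Angular frequency: ω = 2π·f = 2π·103 = 647.2 rad/s.
Step 2 — Component impedances:
  R1: Z = R = 150 Ω
  R2: Z = R = 3320 Ω
  C: Z = 1/(jωC) = -j/(ω·C) = 0 - j76.49 Ω
Step 3 — Parallel branch: R2 || C = 1/(1/R2 + 1/C) = 1.762 - j76.45 Ω.
Step 4 — Series with R1: Z_total = R1 + (R2 || C) = 151.8 - j76.45 Ω = 169.9∠-26.7° Ω.
Step 5 — Source phasor: V = 17.6∠90.0° V = 0 + j17.6 V.
Step 6 — Current: I = V / Z = -0.0466 + j0.0925 A = 0.1036∠116.7° A.
Step 7 — Complex power: S = V·I* = 1.628 - j0.8201 VA.
Step 8 — Real power: P = Re(S) = 1.628 W.
Step 9 — Reactive power: Q = Im(S) = -0.8201 VAR.
Step 10 — Apparent power: |S| = 1.823 VA.
Step 11 — Power factor: PF = P/|S| = 0.8931 (leading).

(a) P = 1.628 W  (b) Q = -0.8201 VAR  (c) S = 1.823 VA  (d) PF = 0.8931 (leading)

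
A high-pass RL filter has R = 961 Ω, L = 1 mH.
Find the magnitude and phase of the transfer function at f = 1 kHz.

Step 1 — Angular frequency: ω = 2π·1000 = 6283 rad/s.
Step 2 — Transfer function: H(jω) = jωL/(R + jωL).
Step 3 — Numerator jωL = j·6.283; denominator R + jωL = 961 + j6.283.
Step 4 — H = 4.275e-05 + j0.006538.
Step 5 — Magnitude: |H| = 0.006538 (-43.7 dB); phase: φ = 89.6°.

|H| = 0.006538 (-43.7 dB), φ = 89.6°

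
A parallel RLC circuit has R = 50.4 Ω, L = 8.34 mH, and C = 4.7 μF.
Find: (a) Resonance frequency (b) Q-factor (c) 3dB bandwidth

Step 1 — Resonance: ω₀ = 1/√(LC) = 1/√(0.00834·4.7e-06) = 5051 rad/s.
Step 2 — f₀ = ω₀/(2π) = 803.9 Hz.
Step 3 — Parallel Q: Q = R/(ω₀L) = 50.4/(5051·0.00834) = 1.196.
Step 4 — Bandwidth: Δω = ω₀/Q = 4222 rad/s; BW = Δω/(2π) = 671.9 Hz.

(a) f₀ = 803.9 Hz  (b) Q = 1.196  (c) BW = 671.9 Hz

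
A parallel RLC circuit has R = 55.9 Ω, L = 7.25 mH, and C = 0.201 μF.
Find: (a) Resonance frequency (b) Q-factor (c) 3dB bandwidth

Step 1 — Resonance: ω₀ = 1/√(LC) = 1/√(0.00725·2.01e-07) = 2.62e+04 rad/s.
Step 2 — f₀ = ω₀/(2π) = 4169 Hz.
Step 3 — Parallel Q: Q = R/(ω₀L) = 55.9/(2.62e+04·0.00725) = 0.2943.
Step 4 — Bandwidth: Δω = ω₀/Q = 8.9e+04 rad/s; BW = Δω/(2π) = 1.416e+04 Hz.

(a) f₀ = 4169 Hz  (b) Q = 0.2943  (c) BW = 1.416e+04 Hz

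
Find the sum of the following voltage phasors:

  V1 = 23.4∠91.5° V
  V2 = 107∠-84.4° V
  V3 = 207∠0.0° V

Step 1 — Convert each phasor to rectangular form:
  V1 = 23.4·(cos(91.5°) + j·sin(91.5°)) = -0.6125 + j23.39 V
  V2 = 107·(cos(-84.4°) + j·sin(-84.4°)) = 10.44 - j106.5 V
  V3 = 207·(cos(0.0°) + j·sin(0.0°)) = 207 V
Step 2 — Sum components: V_total = 216.8 - j83.1 V.
Step 3 — Convert to polar: |V_total| = 232.2 V, ∠V_total = -21.0°.

V_total = 232.2∠-21.0° V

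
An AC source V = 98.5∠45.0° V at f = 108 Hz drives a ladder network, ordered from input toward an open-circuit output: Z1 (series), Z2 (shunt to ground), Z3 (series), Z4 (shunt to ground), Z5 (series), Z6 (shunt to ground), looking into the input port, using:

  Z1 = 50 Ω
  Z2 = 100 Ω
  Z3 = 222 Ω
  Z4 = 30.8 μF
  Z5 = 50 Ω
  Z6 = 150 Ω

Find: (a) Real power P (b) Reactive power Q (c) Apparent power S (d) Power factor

Step 1 — Angular frequency: ω = 2π·f = 2π·108 = 678.6 rad/s.
Step 2 — Component impedances:
  Z1: Z = R = 50 Ω
  Z2: Z = R = 100 Ω
  Z3: Z = R = 222 Ω
  Z4: Z = 1/(jωC) = -j/(ω·C) = 0 - j47.85 Ω
  Z5: Z = R = 50 Ω
  Z6: Z = R = 150 Ω
Step 3 — Ladder network (open output): work backward from the far end, alternating series and parallel combinations. Z_in = 120.5 - j4.011 Ω = 120.6∠-1.9° Ω.
Step 4 — Source phasor: V = 98.5∠45.0° V = 69.65 + j69.65 V.
Step 5 — Current: I = V / Z = 0.5581 + j0.5966 A = 0.817∠46.9° A.
Step 6 — Complex power: S = V·I* = 80.43 - j2.677 VA.
Step 7 — Real power: P = Re(S) = 80.43 W.
Step 8 — Reactive power: Q = Im(S) = -2.677 VAR.
Step 9 — Apparent power: |S| = 80.47 VA.
Step 10 — Power factor: PF = P/|S| = 0.9994 (leading).

(a) P = 80.43 W  (b) Q = -2.677 VAR  (c) S = 80.47 VA  (d) PF = 0.9994 (leading)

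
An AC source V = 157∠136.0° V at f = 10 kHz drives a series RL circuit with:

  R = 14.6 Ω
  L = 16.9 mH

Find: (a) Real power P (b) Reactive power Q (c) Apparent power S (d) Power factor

Step 1 — Angular frequency: ω = 2π·f = 2π·1e+04 = 6.283e+04 rad/s.
Step 2 — Component impedances:
  R: Z = R = 14.6 Ω
  L: Z = jωL = j·6.283e+04·0.0169 = 0 + j1062 Ω
Step 3 — Series combination: Z_total = R + L = 14.6 + j1062 Ω = 1062∠89.2° Ω.
Step 4 — Source phasor: V = 157∠136.0° V = -112.9 + j109.1 V.
Step 5 — Current: I = V / Z = 0.1012 + j0.1077 A = 0.1478∠46.8° A.
Step 6 — Complex power: S = V·I* = 0.3191 + j23.21 VA.
Step 7 — Real power: P = Re(S) = 0.3191 W.
Step 8 — Reactive power: Q = Im(S) = 23.21 VAR.
Step 9 — Apparent power: |S| = 23.21 VA.
Step 10 — Power factor: PF = P/|S| = 0.01375 (lagging).

(a) P = 0.3191 W  (b) Q = 23.21 VAR  (c) S = 23.21 VA  (d) PF = 0.01375 (lagging)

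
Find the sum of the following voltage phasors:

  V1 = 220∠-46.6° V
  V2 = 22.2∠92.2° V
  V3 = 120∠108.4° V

Step 1 — Convert each phasor to rectangular form:
  V1 = 220·(cos(-46.6°) + j·sin(-46.6°)) = 151.2 - j159.8 V
  V2 = 22.2·(cos(92.2°) + j·sin(92.2°)) = -0.8522 + j22.18 V
  V3 = 120·(cos(108.4°) + j·sin(108.4°)) = -37.88 + j113.9 V
Step 2 — Sum components: V_total = 112.4 - j23.8 V.
Step 3 — Convert to polar: |V_total| = 114.9 V, ∠V_total = -12.0°.

V_total = 114.9∠-12.0° V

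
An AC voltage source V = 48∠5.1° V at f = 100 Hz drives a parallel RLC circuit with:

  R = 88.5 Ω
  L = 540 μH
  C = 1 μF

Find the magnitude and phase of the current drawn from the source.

Step 1 — Angular frequency: ω = 2π·f = 2π·100 = 628.3 rad/s.
Step 2 — Component impedances:
  R: Z = R = 88.5 Ω
  L: Z = jωL = j·628.3·0.00054 = 0 + j0.3393 Ω
  C: Z = 1/(jωC) = -j/(ω·C) = 0 - j1592 Ω
Step 3 — Parallel combination: 1/Z_total = 1/R + 1/L + 1/C; Z_total = 0.001301 + j0.3394 Ω = 0.3394∠89.8° Ω.
Step 4 — Source phasor: V = 48∠5.1° V = 47.81 + j4.267 V.
Step 5 — Ohm's law: I = V / Z_total = (47.81 + j4.267) / (0.001301 + j0.3394) = 13.11 - j140.8 A.
Step 6 — Convert to polar: |I| = 141.4 A, ∠I = -84.7°.

I = 141.4∠-84.7° A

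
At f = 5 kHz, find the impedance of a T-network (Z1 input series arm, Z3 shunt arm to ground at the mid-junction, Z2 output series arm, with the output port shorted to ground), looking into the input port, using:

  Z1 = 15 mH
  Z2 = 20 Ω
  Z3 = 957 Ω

Step 1 — Angular frequency: ω = 2π·f = 2π·5000 = 3.142e+04 rad/s.
Step 2 — Component impedances:
  Z1: Z = jωL = j·3.142e+04·0.015 = 0 + j471.2 Ω
  Z2: Z = R = 20 Ω
  Z3: Z = R = 957 Ω
Step 3 — With the output port shorted to ground, the output series arm Z2 runs from the junction to ground; the shunt arm Z3 also runs from the junction to ground. They appear in parallel: Z3 || Z2 = 19.59 Ω.
Step 4 — Series with input arm Z1: Z_in = Z1 + (Z3 || Z2) = 19.59 + j471.2 Ω = 471.6∠87.6° Ω.

Z = 19.59 + j471.2 Ω = 471.6∠87.6° Ω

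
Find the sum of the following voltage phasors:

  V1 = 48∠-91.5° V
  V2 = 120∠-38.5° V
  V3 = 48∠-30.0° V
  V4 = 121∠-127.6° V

Step 1 — Convert each phasor to rectangular form:
  V1 = 48·(cos(-91.5°) + j·sin(-91.5°)) = -1.256 - j47.98 V
  V2 = 120·(cos(-38.5°) + j·sin(-38.5°)) = 93.91 - j74.7 V
  V3 = 48·(cos(-30.0°) + j·sin(-30.0°)) = 41.57 - j24 V
  V4 = 121·(cos(-127.6°) + j·sin(-127.6°)) = -73.83 - j95.87 V
Step 2 — Sum components: V_total = 60.4 - j242.6 V.
Step 3 — Convert to polar: |V_total| = 250 V, ∠V_total = -76.0°.

V_total = 250∠-76.0° V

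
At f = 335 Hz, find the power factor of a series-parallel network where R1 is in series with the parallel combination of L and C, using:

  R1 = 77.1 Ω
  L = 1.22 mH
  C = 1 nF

Step 1 — Angular frequency: ω = 2π·f = 2π·335 = 2105 rad/s.
Step 2 — Component impedances:
  R1: Z = R = 77.1 Ω
  L: Z = jωL = j·2105·0.00122 = 0 + j2.568 Ω
  C: Z = 1/(jωC) = -j/(ω·C) = 0 - j4.751e+05 Ω
Step 3 — Parallel branch: L || C = 1/(1/L + 1/C) = 0 + j2.568 Ω.
Step 4 — Series with R1: Z_total = R1 + (L || C) = 77.1 + j2.568 Ω = 77.14∠1.9° Ω.
Step 5 — Power factor: PF = cos(φ) = Re(Z)/|Z| = 77.1/77.143 = 0.9994.
Step 6 — Type: Im(Z) = 2.568 ⇒ lagging (phase φ = 1.9°).

PF = 0.9994 (lagging, φ = 1.9°)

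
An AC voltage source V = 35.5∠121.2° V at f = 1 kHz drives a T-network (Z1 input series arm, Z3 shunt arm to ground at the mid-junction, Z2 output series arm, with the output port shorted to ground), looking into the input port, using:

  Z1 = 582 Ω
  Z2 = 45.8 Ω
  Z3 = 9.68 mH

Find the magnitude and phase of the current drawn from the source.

Step 1 — Angular frequency: ω = 2π·f = 2π·1000 = 6283 rad/s.
Step 2 — Component impedances:
  Z1: Z = R = 582 Ω
  Z2: Z = R = 45.8 Ω
  Z3: Z = jωL = j·6283·0.00968 = 0 + j60.82 Ω
Step 3 — With the output port shorted to ground, the output series arm Z2 runs from the junction to ground; the shunt arm Z3 also runs from the junction to ground. They appear in parallel: Z3 || Z2 = 29.23 + j22.01 Ω.
Step 4 — Series with input arm Z1: Z_in = Z1 + (Z3 || Z2) = 611.2 + j22.01 Ω = 611.6∠2.1° Ω.
Step 5 — Source phasor: V = 35.5∠121.2° V = -18.39 + j30.37 V.
Step 6 — Ohm's law: I = V / Z_total = (-18.39 + j30.37) / (611.2 + j22.01) = -0.02826 + j0.0507 A.
Step 7 — Convert to polar: |I| = 0.05804 A, ∠I = 119.1°.

I = 0.05804∠119.1° A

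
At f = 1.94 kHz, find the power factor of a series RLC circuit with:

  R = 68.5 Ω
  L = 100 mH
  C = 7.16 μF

Step 1 — Angular frequency: ω = 2π·f = 2π·1940 = 1.219e+04 rad/s.
Step 2 — Component impedances:
  R: Z = R = 68.5 Ω
  L: Z = jωL = j·1.219e+04·0.1 = 0 + j1219 Ω
  C: Z = 1/(jωC) = -j/(ω·C) = 0 - j11.46 Ω
Step 3 — Series combination: Z_total = R + L + C = 68.5 + j1207 Ω = 1209∠86.8° Ω.
Step 4 — Power factor: PF = cos(φ) = Re(Z)/|Z| = 68.5/1209.4 = 0.05664.
Step 5 — Type: Im(Z) = 1207 ⇒ lagging (phase φ = 86.8°).

PF = 0.05664 (lagging, φ = 86.8°)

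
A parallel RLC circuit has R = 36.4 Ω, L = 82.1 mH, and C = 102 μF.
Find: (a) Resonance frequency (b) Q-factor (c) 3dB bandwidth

Step 1 — Resonance: ω₀ = 1/√(LC) = 1/√(0.0821·0.000102) = 345.6 rad/s.
Step 2 — f₀ = ω₀/(2π) = 55 Hz.
Step 3 — Parallel Q: Q = R/(ω₀L) = 36.4/(345.6·0.0821) = 1.283.
Step 4 — Bandwidth: Δω = ω₀/Q = 269.3 rad/s; BW = Δω/(2π) = 42.87 Hz.

(a) f₀ = 55 Hz  (b) Q = 1.283  (c) BW = 42.87 Hz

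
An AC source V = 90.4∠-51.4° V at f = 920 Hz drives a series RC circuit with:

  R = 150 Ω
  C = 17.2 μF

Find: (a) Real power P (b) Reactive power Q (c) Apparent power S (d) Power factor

Step 1 — Angular frequency: ω = 2π·f = 2π·920 = 5781 rad/s.
Step 2 — Component impedances:
  R: Z = R = 150 Ω
  C: Z = 1/(jωC) = -j/(ω·C) = 0 - j10.06 Ω
Step 3 — Series combination: Z_total = R + C = 150 - j10.06 Ω = 150.3∠-3.8° Ω.
Step 4 — Source phasor: V = 90.4∠-51.4° V = 56.4 - j70.65 V.
Step 5 — Current: I = V / Z = 0.4057 - j0.4438 A = 0.6013∠-47.6° A.
Step 6 — Complex power: S = V·I* = 54.24 - j3.637 VA.
Step 7 — Real power: P = Re(S) = 54.24 W.
Step 8 — Reactive power: Q = Im(S) = -3.637 VAR.
Step 9 — Apparent power: |S| = 54.36 VA.
Step 10 — Power factor: PF = P/|S| = 0.9978 (leading).

(a) P = 54.24 W  (b) Q = -3.637 VAR  (c) S = 54.36 VA  (d) PF = 0.9978 (leading)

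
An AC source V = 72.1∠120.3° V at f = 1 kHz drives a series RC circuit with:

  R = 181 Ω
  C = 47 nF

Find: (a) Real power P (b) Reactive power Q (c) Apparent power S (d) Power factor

Step 1 — Angular frequency: ω = 2π·f = 2π·1000 = 6283 rad/s.
Step 2 — Component impedances:
  R: Z = R = 181 Ω
  C: Z = 1/(jωC) = -j/(ω·C) = 0 - j3386 Ω
Step 3 — Series combination: Z_total = R + C = 181 - j3386 Ω = 3391∠-86.9° Ω.
Step 4 — Source phasor: V = 72.1∠120.3° V = -36.38 + j62.25 V.
Step 5 — Current: I = V / Z = -0.0189 - j0.009732 A = 0.02126∠-152.8° A.
Step 6 — Complex power: S = V·I* = 0.08182 - j1.531 VA.
Step 7 — Real power: P = Re(S) = 0.08182 W.
Step 8 — Reactive power: Q = Im(S) = -1.531 VAR.
Step 9 — Apparent power: |S| = 1.533 VA.
Step 10 — Power factor: PF = P/|S| = 0.05337 (leading).

(a) P = 0.08182 W  (b) Q = -1.531 VAR  (c) S = 1.533 VA  (d) PF = 0.05337 (leading)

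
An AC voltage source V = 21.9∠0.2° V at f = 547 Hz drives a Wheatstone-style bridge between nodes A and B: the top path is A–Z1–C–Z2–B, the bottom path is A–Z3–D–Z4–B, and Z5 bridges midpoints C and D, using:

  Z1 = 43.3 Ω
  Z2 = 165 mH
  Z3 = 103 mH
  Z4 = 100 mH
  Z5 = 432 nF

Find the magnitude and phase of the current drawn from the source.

Step 1 — Angular frequency: ω = 2π·f = 2π·547 = 3437 rad/s.
Step 2 — Component impedances:
  Z1: Z = R = 43.3 Ω
  Z2: Z = jωL = j·3437·0.165 = 0 + j567.1 Ω
  Z3: Z = jωL = j·3437·0.103 = 0 + j354 Ω
  Z4: Z = jωL = j·3437·0.1 = 0 + j343.7 Ω
  Z5: Z = 1/(jωC) = -j/(ω·C) = 0 - j673.5 Ω
Step 3 — Bridge requires nodal analysis (the Z5 bridge couples midpoints C and D, so the two paths cannot be reduced to a simple series/parallel combination). Setting node B to ground and injecting 1 A at node A, the 3-node admittance system at A, C, D solves to V_A = Z_AB = 3.359 + j372.9 Ω = 373∠89.5° Ω.
Step 4 — Source phasor: V = 21.9∠0.2° V = 21.9 + j0.07645 V.
Step 5 — Ohm's law: I = V / Z_total = (21.9 + j0.07645) / (3.359 + j372.9) = 0.0007338 - j0.05872 A.
Step 6 — Convert to polar: |I| = 0.05872 A, ∠I = -89.3°.

I = 0.05872∠-89.3° A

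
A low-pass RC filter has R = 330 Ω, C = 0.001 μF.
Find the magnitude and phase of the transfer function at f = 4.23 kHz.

Step 1 — Angular frequency: ω = 2π·4230 = 2.658e+04 rad/s.
Step 2 — Transfer function: H(jω) = 1/(1 + jωRC).
Step 3 — Denominator: 1 + jωRC = 1 + j·2.658e+04·330·1e-09 = 1 + j0.008771.
Step 4 — H = 0.9999 - j0.00877.
Step 5 — Magnitude: |H| = 1 (-0.0 dB); phase: φ = -0.5°.

|H| = 1 (-0.0 dB), φ = -0.5°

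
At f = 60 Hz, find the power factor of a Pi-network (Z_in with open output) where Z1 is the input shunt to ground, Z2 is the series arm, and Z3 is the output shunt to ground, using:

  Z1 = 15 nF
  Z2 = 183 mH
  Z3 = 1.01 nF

Step 1 — Angular frequency: ω = 2π·f = 2π·60 = 377 rad/s.
Step 2 — Component impedances:
  Z1: Z = 1/(jωC) = -j/(ω·C) = 0 - j1.768e+05 Ω
  Z2: Z = jωL = j·377·0.183 = 0 + j68.99 Ω
  Z3: Z = 1/(jωC) = -j/(ω·C) = 0 - j2.626e+06 Ω
Step 3 — With open output, the series arm Z2 and the output shunt Z3 appear in series to ground: Z2 + Z3 = 0 - j2.626e+06 Ω.
Step 4 — Parallel with input shunt Z1: Z_in = Z1 || (Z2 + Z3) = 0 - j1.657e+05 Ω = 1.657e+05∠-90.0° Ω.
Step 5 — Power factor: PF = cos(φ) = Re(Z)/|Z| = 0/1.657e+05 = 0.
Step 6 — Type: Im(Z) = -1.657e+05 ⇒ leading (phase φ = -90.0°).

PF = 0 (leading, φ = -90.0°)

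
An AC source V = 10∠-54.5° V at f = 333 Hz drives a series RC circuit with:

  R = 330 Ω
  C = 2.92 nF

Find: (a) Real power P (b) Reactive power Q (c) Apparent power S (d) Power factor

Step 1 — Angular frequency: ω = 2π·f = 2π·333 = 2092 rad/s.
Step 2 — Component impedances:
  R: Z = R = 330 Ω
  C: Z = 1/(jωC) = -j/(ω·C) = 0 - j1.637e+05 Ω
Step 3 — Series combination: Z_total = R + C = 330 - j1.637e+05 Ω = 1.637e+05∠-89.9° Ω.
Step 4 — Source phasor: V = 10∠-54.5° V = 5.807 - j8.141 V.
Step 5 — Current: I = V / Z = 4.981e-05 + j3.538e-05 A = 6.11e-05∠35.4° A.
Step 6 — Complex power: S = V·I* = 1.232e-06 - j0.0006109 VA.
Step 7 — Real power: P = Re(S) = 1.232e-06 W.
Step 8 — Reactive power: Q = Im(S) = -0.0006109 VAR.
Step 9 — Apparent power: |S| = 0.000611 VA.
Step 10 — Power factor: PF = P/|S| = 0.002016 (leading).

(a) P = 1.232e-06 W  (b) Q = -0.0006109 VAR  (c) S = 0.000611 VA  (d) PF = 0.002016 (leading)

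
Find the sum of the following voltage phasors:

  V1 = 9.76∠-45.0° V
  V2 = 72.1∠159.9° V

Step 1 — Convert each phasor to rectangular form:
  V1 = 9.76·(cos(-45.0°) + j·sin(-45.0°)) = 6.901 - j6.901 V
  V2 = 72.1·(cos(159.9°) + j·sin(159.9°)) = -67.71 + j24.78 V
Step 2 — Sum components: V_total = -60.81 + j17.88 V.
Step 3 — Convert to polar: |V_total| = 63.38 V, ∠V_total = 163.6°.

V_total = 63.38∠163.6° V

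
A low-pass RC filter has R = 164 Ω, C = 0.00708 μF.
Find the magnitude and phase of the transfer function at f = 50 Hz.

Step 1 — Angular frequency: ω = 2π·50 = 314.2 rad/s.
Step 2 — Transfer function: H(jω) = 1/(1 + jωRC).
Step 3 — Denominator: 1 + jωRC = 1 + j·314.2·164·7.08e-09 = 1 + j0.0003648.
Step 4 — H = 1 - j0.0003648.
Step 5 — Magnitude: |H| = 1 (-0.0 dB); phase: φ = -0.0°.

|H| = 1 (-0.0 dB), φ = -0.0°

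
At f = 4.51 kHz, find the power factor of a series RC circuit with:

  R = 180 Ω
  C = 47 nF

Step 1 — Angular frequency: ω = 2π·f = 2π·4510 = 2.834e+04 rad/s.
Step 2 — Component impedances:
  R: Z = R = 180 Ω
  C: Z = 1/(jωC) = -j/(ω·C) = 0 - j750.8 Ω
Step 3 — Series combination: Z_total = R + C = 180 - j750.8 Ω = 772.1∠-76.5° Ω.
Step 4 — Power factor: PF = cos(φ) = Re(Z)/|Z| = 180/772.1 = 0.2331.
Step 5 — Type: Im(Z) = -750.8 ⇒ leading (phase φ = -76.5°).

PF = 0.2331 (leading, φ = -76.5°)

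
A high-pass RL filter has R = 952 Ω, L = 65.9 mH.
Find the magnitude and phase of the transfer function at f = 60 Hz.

Step 1 — Angular frequency: ω = 2π·60 = 377 rad/s.
Step 2 — Transfer function: H(jω) = jωL/(R + jωL).
Step 3 — Numerator jωL = j·24.84; denominator R + jωL = 952 + j24.84.
Step 4 — H = 0.0006806 + j0.02608.
Step 5 — Magnitude: |H| = 0.02609 (-31.7 dB); phase: φ = 88.5°.

|H| = 0.02609 (-31.7 dB), φ = 88.5°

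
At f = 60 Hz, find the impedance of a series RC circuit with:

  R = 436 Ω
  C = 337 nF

Step 1 — Angular frequency: ω = 2π·f = 2π·60 = 377 rad/s.
Step 2 — Component impedances:
  R: Z = R = 436 Ω
  C: Z = 1/(jωC) = -j/(ω·C) = 0 - j7871 Ω
Step 3 — Series combination: Z_total = R + C = 436 - j7871 Ω = 7883∠-86.8° Ω.

Z = 436 - j7871 Ω = 7883∠-86.8° Ω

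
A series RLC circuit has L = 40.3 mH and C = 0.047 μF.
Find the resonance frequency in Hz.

Step 1 — Resonance condition Im(Z)=0 gives ω₀ = 1/√(LC).
Step 2 — ω₀ = 1/√(0.0403·4.7e-08) = 2.298e+04 rad/s.
Step 3 — f₀ = ω₀/(2π) = 3657 Hz.

f₀ = 3657 Hz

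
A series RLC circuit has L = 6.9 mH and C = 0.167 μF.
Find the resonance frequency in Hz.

Step 1 — Resonance condition Im(Z)=0 gives ω₀ = 1/√(LC).
Step 2 — ω₀ = 1/√(0.0069·1.67e-07) = 2.946e+04 rad/s.
Step 3 — f₀ = ω₀/(2π) = 4689 Hz.

f₀ = 4689 Hz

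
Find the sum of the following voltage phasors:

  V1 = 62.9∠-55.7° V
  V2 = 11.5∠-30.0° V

Step 1 — Convert each phasor to rectangular form:
  V1 = 62.9·(cos(-55.7°) + j·sin(-55.7°)) = 35.45 - j51.96 V
  V2 = 11.5·(cos(-30.0°) + j·sin(-30.0°)) = 9.959 - j5.75 V
Step 2 — Sum components: V_total = 45.41 - j57.71 V.
Step 3 — Convert to polar: |V_total| = 73.43 V, ∠V_total = -51.8°.

V_total = 73.43∠-51.8° V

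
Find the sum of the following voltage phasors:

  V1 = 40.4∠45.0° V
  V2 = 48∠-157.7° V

Step 1 — Convert each phasor to rectangular form:
  V1 = 40.4·(cos(45.0°) + j·sin(45.0°)) = 28.57 + j28.57 V
  V2 = 48·(cos(-157.7°) + j·sin(-157.7°)) = -44.41 - j18.21 V
Step 2 — Sum components: V_total = -15.84 + j10.35 V.
Step 3 — Convert to polar: |V_total| = 18.93 V, ∠V_total = 146.8°.

V_total = 18.93∠146.8° V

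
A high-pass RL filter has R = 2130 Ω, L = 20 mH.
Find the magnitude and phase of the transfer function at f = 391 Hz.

Step 1 — Angular frequency: ω = 2π·391 = 2457 rad/s.
Step 2 — Transfer function: H(jω) = jωL/(R + jωL).
Step 3 — Numerator jωL = j·49.13; denominator R + jωL = 2130 + j49.13.
Step 4 — H = 0.0005318 + j0.02306.
Step 5 — Magnitude: |H| = 0.02306 (-32.7 dB); phase: φ = 88.7°.

|H| = 0.02306 (-32.7 dB), φ = 88.7°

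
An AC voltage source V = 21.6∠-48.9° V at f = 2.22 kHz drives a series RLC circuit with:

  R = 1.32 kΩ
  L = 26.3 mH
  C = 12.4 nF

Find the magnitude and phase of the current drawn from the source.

Step 1 — Angular frequency: ω = 2π·f = 2π·2220 = 1.395e+04 rad/s.
Step 2 — Component impedances:
  R: Z = R = 1320 Ω
  L: Z = jωL = j·1.395e+04·0.0263 = 0 + j366.9 Ω
  C: Z = 1/(jωC) = -j/(ω·C) = 0 - j5782 Ω
Step 3 — Series combination: Z_total = R + L + C = 1320 - j5415 Ω = 5573∠-76.3° Ω.
Step 4 — Source phasor: V = 21.6∠-48.9° V = 14.2 - j16.28 V.
Step 5 — Ohm's law: I = V / Z_total = (14.2 - j16.28) / (1320 - j5415) = 0.003441 + j0.001784 A.
Step 6 — Convert to polar: |I| = 0.003876 A, ∠I = 27.4°.

I = 0.003876∠27.4° A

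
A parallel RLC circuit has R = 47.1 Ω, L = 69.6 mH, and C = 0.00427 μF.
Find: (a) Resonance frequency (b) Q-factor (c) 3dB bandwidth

Step 1 — Resonance: ω₀ = 1/√(LC) = 1/√(0.0696·4.27e-09) = 5.801e+04 rad/s.
Step 2 — f₀ = ω₀/(2π) = 9232 Hz.
Step 3 — Parallel Q: Q = R/(ω₀L) = 47.1/(5.801e+04·0.0696) = 0.01167.
Step 4 — Bandwidth: Δω = ω₀/Q = 4.972e+06 rad/s; BW = Δω/(2π) = 7.914e+05 Hz.

(a) f₀ = 9232 Hz  (b) Q = 0.01167  (c) BW = 7.914e+05 Hz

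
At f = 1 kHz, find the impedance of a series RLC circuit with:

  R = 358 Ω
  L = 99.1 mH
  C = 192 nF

Step 1 — Angular frequency: ω = 2π·f = 2π·1000 = 6283 rad/s.
Step 2 — Component impedances:
  R: Z = R = 358 Ω
  L: Z = jωL = j·6283·0.0991 = 0 + j622.7 Ω
  C: Z = 1/(jωC) = -j/(ω·C) = 0 - j828.9 Ω
Step 3 — Series combination: Z_total = R + L + C = 358 - j206.3 Ω = 413.2∠-29.9° Ω.

Z = 358 - j206.3 Ω = 413.2∠-29.9° Ω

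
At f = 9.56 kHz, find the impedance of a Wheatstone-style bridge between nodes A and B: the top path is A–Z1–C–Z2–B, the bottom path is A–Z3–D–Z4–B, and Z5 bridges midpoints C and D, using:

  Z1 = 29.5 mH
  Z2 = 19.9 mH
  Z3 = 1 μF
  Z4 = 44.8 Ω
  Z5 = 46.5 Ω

Step 1 — Angular frequency: ω = 2π·f = 2π·9560 = 6.007e+04 rad/s.
Step 2 — Component impedances:
  Z1: Z = jωL = j·6.007e+04·0.0295 = 0 + j1772 Ω
  Z2: Z = jωL = j·6.007e+04·0.0199 = 0 + j1195 Ω
  Z3: Z = 1/(jωC) = -j/(ω·C) = 0 - j16.65 Ω
  Z4: Z = R = 44.8 Ω
  Z5: Z = R = 46.5 Ω
Step 3 — Bridge requires nodal analysis (the Z5 bridge couples midpoints C and D, so the two paths cannot be reduced to a simple series/parallel combination). Setting node B to ground and injecting 1 A at node A, the 3-node admittance system at A, C, D solves to V_A = Z_AB = 44.68 - j15.17 Ω = 47.19∠-18.8° Ω.

Z = 44.68 - j15.17 Ω = 47.19∠-18.8° Ω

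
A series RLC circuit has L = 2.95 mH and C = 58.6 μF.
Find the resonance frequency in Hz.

Step 1 — Resonance condition Im(Z)=0 gives ω₀ = 1/√(LC).
Step 2 — ω₀ = 1/√(0.00295·5.86e-05) = 2405 rad/s.
Step 3 — f₀ = ω₀/(2π) = 382.8 Hz.

f₀ = 382.8 Hz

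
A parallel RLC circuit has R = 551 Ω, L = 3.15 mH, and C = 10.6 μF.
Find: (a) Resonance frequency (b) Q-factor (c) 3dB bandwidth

Step 1 — Resonance: ω₀ = 1/√(LC) = 1/√(0.00315·1.06e-05) = 5473 rad/s.
Step 2 — f₀ = ω₀/(2π) = 871 Hz.
Step 3 — Parallel Q: Q = R/(ω₀L) = 551/(5473·0.00315) = 31.96.
Step 4 — Bandwidth: Δω = ω₀/Q = 171.2 rad/s; BW = Δω/(2π) = 27.25 Hz.

(a) f₀ = 871 Hz  (b) Q = 31.96  (c) BW = 27.25 Hz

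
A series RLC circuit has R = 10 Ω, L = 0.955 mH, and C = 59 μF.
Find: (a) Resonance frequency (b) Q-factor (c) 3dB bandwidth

Step 1 — Resonance: ω₀ = 1/√(LC) = 1/√(0.000955·5.9e-05) = 4213 rad/s.
Step 2 — f₀ = ω₀/(2π) = 670.5 Hz.
Step 3 — Series Q: Q = ω₀L/R = 4213·0.000955/10 = 0.4023.
Step 4 — Bandwidth: Δω = ω₀/Q = 1.047e+04 rad/s; BW = Δω/(2π) = 1667 Hz.

(a) f₀ = 670.5 Hz  (b) Q = 0.4023  (c) BW = 1667 Hz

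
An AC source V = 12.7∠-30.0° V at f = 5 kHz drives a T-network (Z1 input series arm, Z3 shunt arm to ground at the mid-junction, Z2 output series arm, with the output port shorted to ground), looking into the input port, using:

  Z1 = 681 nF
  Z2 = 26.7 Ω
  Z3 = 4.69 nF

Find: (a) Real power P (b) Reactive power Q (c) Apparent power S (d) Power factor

Step 1 — Angular frequency: ω = 2π·f = 2π·5000 = 3.142e+04 rad/s.
Step 2 — Component impedances:
  Z1: Z = 1/(jωC) = -j/(ω·C) = 0 - j46.74 Ω
  Z2: Z = R = 26.7 Ω
  Z3: Z = 1/(jωC) = -j/(ω·C) = 0 - j6787 Ω
Step 3 — With the output port shorted to ground, the output series arm Z2 runs from the junction to ground; the shunt arm Z3 also runs from the junction to ground. They appear in parallel: Z3 || Z2 = 26.7 - j0.105 Ω.
Step 4 — Series with input arm Z1: Z_in = Z1 + (Z3 || Z2) = 26.7 - j46.85 Ω = 53.92∠-60.3° Ω.
Step 5 — Source phasor: V = 12.7∠-30.0° V = 11 - j6.35 V.
Step 6 — Current: I = V / Z = 0.2033 + j0.1189 A = 0.2355∠30.3° A.
Step 7 — Complex power: S = V·I* = 1.481 - j2.599 VA.
Step 8 — Real power: P = Re(S) = 1.481 W.
Step 9 — Reactive power: Q = Im(S) = -2.599 VAR.
Step 10 — Apparent power: |S| = 2.991 VA.
Step 11 — Power factor: PF = P/|S| = 0.4952 (leading).

(a) P = 1.481 W  (b) Q = -2.599 VAR  (c) S = 2.991 VA  (d) PF = 0.4952 (leading)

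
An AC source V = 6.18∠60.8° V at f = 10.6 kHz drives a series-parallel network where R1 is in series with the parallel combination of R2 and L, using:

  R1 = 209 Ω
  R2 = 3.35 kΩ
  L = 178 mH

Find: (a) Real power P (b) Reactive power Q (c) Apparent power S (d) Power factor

Step 1 — Angular frequency: ω = 2π·f = 2π·1.06e+04 = 6.66e+04 rad/s.
Step 2 — Component impedances:
  R1: Z = R = 209 Ω
  R2: Z = R = 3350 Ω
  L: Z = jωL = j·6.66e+04·0.178 = 0 + j1.186e+04 Ω
Step 3 — Parallel branch: R2 || L = 1/(1/R2 + 1/L) = 3102 + j876.6 Ω.
Step 4 — Series with R1: Z_total = R1 + (R2 || L) = 3311 + j876.6 Ω = 3425∠14.8° Ω.
Step 5 — Source phasor: V = 6.18∠60.8° V = 3.015 + j5.395 V.
Step 6 — Current: I = V / Z = 0.001254 + j0.001297 A = 0.001804∠46.0° A.
Step 7 — Complex power: S = V·I* = 0.01078 + j0.002854 VA.
Step 8 — Real power: P = Re(S) = 0.01078 W.
Step 9 — Reactive power: Q = Im(S) = 0.002854 VAR.
Step 10 — Apparent power: |S| = 0.01115 VA.
Step 11 — Power factor: PF = P/|S| = 0.9667 (lagging).

(a) P = 0.01078 W  (b) Q = 0.002854 VAR  (c) S = 0.01115 VA  (d) PF = 0.9667 (lagging)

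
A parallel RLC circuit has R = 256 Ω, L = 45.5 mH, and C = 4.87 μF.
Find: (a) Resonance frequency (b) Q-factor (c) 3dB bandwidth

Step 1 — Resonance: ω₀ = 1/√(LC) = 1/√(0.0455·4.87e-06) = 2124 rad/s.
Step 2 — f₀ = ω₀/(2π) = 338.1 Hz.
Step 3 — Parallel Q: Q = R/(ω₀L) = 256/(2124·0.0455) = 2.648.
Step 4 — Bandwidth: Δω = ω₀/Q = 802.1 rad/s; BW = Δω/(2π) = 127.7 Hz.

(a) f₀ = 338.1 Hz  (b) Q = 2.648  (c) BW = 127.7 Hz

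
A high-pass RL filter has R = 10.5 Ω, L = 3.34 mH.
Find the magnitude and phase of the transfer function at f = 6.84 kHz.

Step 1 — Angular frequency: ω = 2π·6840 = 4.298e+04 rad/s.
Step 2 — Transfer function: H(jω) = jωL/(R + jωL).
Step 3 — Numerator jωL = j·143.5; denominator R + jωL = 10.5 + j143.5.
Step 4 — H = 0.9947 + j0.07276.
Step 5 — Magnitude: |H| = 0.9973 (-0.0 dB); phase: φ = 4.2°.

|H| = 0.9973 (-0.0 dB), φ = 4.2°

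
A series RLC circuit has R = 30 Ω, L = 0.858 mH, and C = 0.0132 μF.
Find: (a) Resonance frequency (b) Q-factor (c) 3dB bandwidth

Step 1 — Resonance condition Im(Z)=0 gives ω₀ = 1/√(LC).
Step 2 — ω₀ = 1/√(0.000858·1.32e-08) = 2.971e+05 rad/s.
Step 3 — f₀ = ω₀/(2π) = 4.729e+04 Hz.
Step 4 — Series Q: Q = ω₀L/R = 2.971e+05·0.000858/30 = 8.498.
Step 5 — 3dB bandwidth: Δω = ω₀/Q = 3.497e+04 rad/s; BW = Δω/(2π) = 5565 Hz.

(a) f₀ = 4.729e+04 Hz  (b) Q = 8.498  (c) BW = 5565 Hz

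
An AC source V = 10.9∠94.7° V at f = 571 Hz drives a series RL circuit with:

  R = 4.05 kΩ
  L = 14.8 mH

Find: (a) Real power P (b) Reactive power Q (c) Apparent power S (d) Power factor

Step 1 — Angular frequency: ω = 2π·f = 2π·571 = 3588 rad/s.
Step 2 — Component impedances:
  R: Z = R = 4050 Ω
  L: Z = jωL = j·3588·0.0148 = 0 + j53.1 Ω
Step 3 — Series combination: Z_total = R + L = 4050 + j53.1 Ω = 4050∠0.8° Ω.
Step 4 — Source phasor: V = 10.9∠94.7° V = -0.8931 + j10.86 V.
Step 5 — Current: I = V / Z = -0.0001853 + j0.002685 A = 0.002691∠93.9° A.
Step 6 — Complex power: S = V·I* = 0.02933 + j0.0003845 VA.
Step 7 — Real power: P = Re(S) = 0.02933 W.
Step 8 — Reactive power: Q = Im(S) = 0.0003845 VAR.
Step 9 — Apparent power: |S| = 0.02933 VA.
Step 10 — Power factor: PF = P/|S| = 0.9999 (lagging).

(a) P = 0.02933 W  (b) Q = 0.0003845 VAR  (c) S = 0.02933 VA  (d) PF = 0.9999 (lagging)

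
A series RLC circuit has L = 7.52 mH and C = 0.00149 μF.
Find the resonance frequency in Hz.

Step 1 — Resonance condition Im(Z)=0 gives ω₀ = 1/√(LC).
Step 2 — ω₀ = 1/√(0.00752·1.49e-09) = 2.987e+05 rad/s.
Step 3 — f₀ = ω₀/(2π) = 4.755e+04 Hz.

f₀ = 4.755e+04 Hz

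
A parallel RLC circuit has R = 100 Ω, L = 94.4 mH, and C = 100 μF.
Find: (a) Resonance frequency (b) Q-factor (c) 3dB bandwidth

Step 1 — Resonance: ω₀ = 1/√(LC) = 1/√(0.0944·0.0001) = 325.5 rad/s.
Step 2 — f₀ = ω₀/(2π) = 51.8 Hz.
Step 3 — Parallel Q: Q = R/(ω₀L) = 100/(325.5·0.0944) = 3.255.
Step 4 — Bandwidth: Δω = ω₀/Q = 100 rad/s; BW = Δω/(2π) = 15.92 Hz.

(a) f₀ = 51.8 Hz  (b) Q = 3.255  (c) BW = 15.92 Hz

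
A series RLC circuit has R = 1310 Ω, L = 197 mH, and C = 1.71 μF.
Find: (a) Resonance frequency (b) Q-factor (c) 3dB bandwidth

Step 1 — Resonance condition Im(Z)=0 gives ω₀ = 1/√(LC).
Step 2 — ω₀ = 1/√(0.197·1.71e-06) = 1723 rad/s.
Step 3 — f₀ = ω₀/(2π) = 274.2 Hz.
Step 4 — Series Q: Q = ω₀L/R = 1723·0.197/1310 = 0.2591.
Step 5 — 3dB bandwidth: Δω = ω₀/Q = 6650 rad/s; BW = Δω/(2π) = 1058 Hz.

(a) f₀ = 274.2 Hz  (b) Q = 0.2591  (c) BW = 1058 Hz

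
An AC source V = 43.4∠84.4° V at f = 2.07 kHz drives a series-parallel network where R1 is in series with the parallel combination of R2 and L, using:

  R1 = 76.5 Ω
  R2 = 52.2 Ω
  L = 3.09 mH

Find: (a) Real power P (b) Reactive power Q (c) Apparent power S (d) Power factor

Step 1 — Angular frequency: ω = 2π·f = 2π·2070 = 1.301e+04 rad/s.
Step 2 — Component impedances:
  R1: Z = R = 76.5 Ω
  R2: Z = R = 52.2 Ω
  L: Z = jωL = j·1.301e+04·0.00309 = 0 + j40.19 Ω
Step 3 — Parallel branch: R2 || L = 1/(1/R2 + 1/L) = 19.43 + j25.23 Ω.
Step 4 — Series with R1: Z_total = R1 + (R2 || L) = 95.93 + j25.23 Ω = 99.19∠14.7° Ω.
Step 5 — Source phasor: V = 43.4∠84.4° V = 4.235 + j43.19 V.
Step 6 — Current: I = V / Z = 0.1521 + j0.4103 A = 0.4375∠69.7° A.
Step 7 — Complex power: S = V·I* = 18.36 + j4.831 VA.
Step 8 — Real power: P = Re(S) = 18.36 W.
Step 9 — Reactive power: Q = Im(S) = 4.831 VAR.
Step 10 — Apparent power: |S| = 18.99 VA.
Step 11 — Power factor: PF = P/|S| = 0.9671 (lagging).

(a) P = 18.36 W  (b) Q = 4.831 VAR  (c) S = 18.99 VA  (d) PF = 0.9671 (lagging)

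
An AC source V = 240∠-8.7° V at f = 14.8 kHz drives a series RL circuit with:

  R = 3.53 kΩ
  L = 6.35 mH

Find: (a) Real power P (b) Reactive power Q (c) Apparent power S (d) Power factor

Step 1 — Angular frequency: ω = 2π·f = 2π·1.48e+04 = 9.299e+04 rad/s.
Step 2 — Component impedances:
  R: Z = R = 3530 Ω
  L: Z = jωL = j·9.299e+04·0.00635 = 0 + j590.5 Ω
Step 3 — Series combination: Z_total = R + L = 3530 + j590.5 Ω = 3579∠9.5° Ω.
Step 4 — Source phasor: V = 240∠-8.7° V = 237.2 - j36.3 V.
Step 5 — Current: I = V / Z = 0.0637 - j0.02094 A = 0.06706∠-18.2° A.
Step 6 — Complex power: S = V·I* = 15.87 + j2.655 VA.
Step 7 — Real power: P = Re(S) = 15.87 W.
Step 8 — Reactive power: Q = Im(S) = 2.655 VAR.
Step 9 — Apparent power: |S| = 16.09 VA.
Step 10 — Power factor: PF = P/|S| = 0.9863 (lagging).

(a) P = 15.87 W  (b) Q = 2.655 VAR  (c) S = 16.09 VA  (d) PF = 0.9863 (lagging)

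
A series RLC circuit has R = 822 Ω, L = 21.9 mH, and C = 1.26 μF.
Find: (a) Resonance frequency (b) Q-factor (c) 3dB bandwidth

Step 1 — Resonance: ω₀ = 1/√(LC) = 1/√(0.0219·1.26e-06) = 6020 rad/s.
Step 2 — f₀ = ω₀/(2π) = 958.1 Hz.
Step 3 — Series Q: Q = ω₀L/R = 6020·0.0219/822 = 0.1604.
Step 4 — Bandwidth: Δω = ω₀/Q = 3.753e+04 rad/s; BW = Δω/(2π) = 5974 Hz.

(a) f₀ = 958.1 Hz  (b) Q = 0.1604  (c) BW = 5974 Hz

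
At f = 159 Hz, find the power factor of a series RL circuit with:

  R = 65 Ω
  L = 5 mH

Step 1 — Angular frequency: ω = 2π·f = 2π·159 = 999 rad/s.
Step 2 — Component impedances:
  R: Z = R = 65 Ω
  L: Z = jωL = j·999·0.005 = 0 + j4.995 Ω
Step 3 — Series combination: Z_total = R + L = 65 + j4.995 Ω = 65.19∠4.4° Ω.
Step 4 — Power factor: PF = cos(φ) = Re(Z)/|Z| = 65/65.19 = 0.9971.
Step 5 — Type: Im(Z) = 4.995 ⇒ lagging (phase φ = 4.4°).

PF = 0.9971 (lagging, φ = 4.4°)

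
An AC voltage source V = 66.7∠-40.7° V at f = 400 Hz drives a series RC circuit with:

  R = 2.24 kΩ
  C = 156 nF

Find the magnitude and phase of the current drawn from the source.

Step 1 — Angular frequency: ω = 2π·f = 2π·400 = 2513 rad/s.
Step 2 — Component impedances:
  R: Z = R = 2240 Ω
  C: Z = 1/(jωC) = -j/(ω·C) = 0 - j2551 Ω
Step 3 — Series combination: Z_total = R + C = 2240 - j2551 Ω = 3395∠-48.7° Ω.
Step 4 — Source phasor: V = 66.7∠-40.7° V = 50.57 - j43.49 V.
Step 5 — Ohm's law: I = V / Z_total = (50.57 - j43.49) / (2240 - j2551) = 0.01946 + j0.002738 A.
Step 6 — Convert to polar: |I| = 0.01965 A, ∠I = 8.0°.

I = 0.01965∠8.0° A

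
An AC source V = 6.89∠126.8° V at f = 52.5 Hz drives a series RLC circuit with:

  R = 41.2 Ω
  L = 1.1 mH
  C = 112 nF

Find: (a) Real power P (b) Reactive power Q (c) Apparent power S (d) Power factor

Step 1 — Angular frequency: ω = 2π·f = 2π·52.5 = 329.9 rad/s.
Step 2 — Component impedances:
  R: Z = R = 41.2 Ω
  L: Z = jωL = j·329.9·0.0011 = 0 + j0.3629 Ω
  C: Z = 1/(jωC) = -j/(ω·C) = 0 - j2.707e+04 Ω
Step 3 — Series combination: Z_total = R + L + C = 41.2 - j2.707e+04 Ω = 2.707e+04∠-89.9° Ω.
Step 4 — Source phasor: V = 6.89∠126.8° V = -4.127 + j5.517 V.
Step 5 — Current: I = V / Z = -0.0002041 - j0.0001522 A = 0.0002546∠-143.3° A.
Step 6 — Complex power: S = V·I* = 2.67e-06 - j0.001754 VA.
Step 7 — Real power: P = Re(S) = 2.67e-06 W.
Step 8 — Reactive power: Q = Im(S) = -0.001754 VAR.
Step 9 — Apparent power: |S| = 0.001754 VA.
Step 10 — Power factor: PF = P/|S| = 0.001522 (leading).

(a) P = 2.67e-06 W  (b) Q = -0.001754 VAR  (c) S = 0.001754 VA  (d) PF = 0.001522 (leading)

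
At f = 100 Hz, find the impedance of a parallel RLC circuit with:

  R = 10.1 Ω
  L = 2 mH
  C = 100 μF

Step 1 — Angular frequency: ω = 2π·f = 2π·100 = 628.3 rad/s.
Step 2 — Component impedances:
  R: Z = R = 10.1 Ω
  L: Z = jωL = j·628.3·0.002 = 0 + j1.257 Ω
  C: Z = 1/(jωC) = -j/(ω·C) = 0 - j15.92 Ω
Step 3 — Parallel combination: 1/Z_total = 1/R + 1/L + 1/C; Z_total = 0.181 + j1.34 Ω = 1.352∠82.3° Ω.

Z = 0.181 + j1.34 Ω = 1.352∠82.3° Ω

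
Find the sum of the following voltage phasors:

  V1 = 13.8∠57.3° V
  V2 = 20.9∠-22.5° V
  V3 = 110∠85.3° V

Step 1 — Convert each phasor to rectangular form:
  V1 = 13.8·(cos(57.3°) + j·sin(57.3°)) = 7.455 + j11.61 V
  V2 = 20.9·(cos(-22.5°) + j·sin(-22.5°)) = 19.31 - j7.998 V
  V3 = 110·(cos(85.3°) + j·sin(85.3°)) = 9.013 + j109.6 V
Step 2 — Sum components: V_total = 35.78 + j113.2 V.
Step 3 — Convert to polar: |V_total| = 118.8 V, ∠V_total = 72.5°.

V_total = 118.8∠72.5° V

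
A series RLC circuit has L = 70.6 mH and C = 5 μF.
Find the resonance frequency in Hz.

Step 1 — Resonance condition Im(Z)=0 gives ω₀ = 1/√(LC).
Step 2 — ω₀ = 1/√(0.0706·5e-06) = 1683 rad/s.
Step 3 — f₀ = ω₀/(2π) = 267.9 Hz.

f₀ = 267.9 Hz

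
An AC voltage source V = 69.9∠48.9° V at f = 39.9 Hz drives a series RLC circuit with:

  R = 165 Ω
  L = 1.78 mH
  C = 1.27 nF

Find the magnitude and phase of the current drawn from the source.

Step 1 — Angular frequency: ω = 2π·f = 2π·39.9 = 250.7 rad/s.
Step 2 — Component impedances:
  R: Z = R = 165 Ω
  L: Z = jωL = j·250.7·0.00178 = 0 + j0.4462 Ω
  C: Z = 1/(jωC) = -j/(ω·C) = 0 - j3.141e+06 Ω
Step 3 — Series combination: Z_total = R + L + C = 165 - j3.141e+06 Ω = 3.141e+06∠-90.0° Ω.
Step 4 — Source phasor: V = 69.9∠48.9° V = 45.95 + j52.67 V.
Step 5 — Ohm's law: I = V / Z_total = (45.95 + j52.67) / (165 - j3.141e+06) = -1.677e-05 + j1.463e-05 A.
Step 6 — Convert to polar: |I| = 2.226e-05 A, ∠I = 138.9°.

I = 2.226e-05∠138.9° A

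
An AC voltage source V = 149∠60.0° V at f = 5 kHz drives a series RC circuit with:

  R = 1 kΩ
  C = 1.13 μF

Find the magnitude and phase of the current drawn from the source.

Step 1 — Angular frequency: ω = 2π·f = 2π·5000 = 3.142e+04 rad/s.
Step 2 — Component impedances:
  R: Z = R = 1000 Ω
  C: Z = 1/(jωC) = -j/(ω·C) = 0 - j28.17 Ω
Step 3 — Series combination: Z_total = R + C = 1000 - j28.17 Ω = 1000∠-1.6° Ω.
Step 4 — Source phasor: V = 149∠60.0° V = 74.5 + j129 V.
Step 5 — Ohm's law: I = V / Z_total = (74.5 + j129) / (1000 - j28.17) = 0.07081 + j0.131 A.
Step 6 — Convert to polar: |I| = 0.1489 A, ∠I = 61.6°.

I = 0.1489∠61.6° A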